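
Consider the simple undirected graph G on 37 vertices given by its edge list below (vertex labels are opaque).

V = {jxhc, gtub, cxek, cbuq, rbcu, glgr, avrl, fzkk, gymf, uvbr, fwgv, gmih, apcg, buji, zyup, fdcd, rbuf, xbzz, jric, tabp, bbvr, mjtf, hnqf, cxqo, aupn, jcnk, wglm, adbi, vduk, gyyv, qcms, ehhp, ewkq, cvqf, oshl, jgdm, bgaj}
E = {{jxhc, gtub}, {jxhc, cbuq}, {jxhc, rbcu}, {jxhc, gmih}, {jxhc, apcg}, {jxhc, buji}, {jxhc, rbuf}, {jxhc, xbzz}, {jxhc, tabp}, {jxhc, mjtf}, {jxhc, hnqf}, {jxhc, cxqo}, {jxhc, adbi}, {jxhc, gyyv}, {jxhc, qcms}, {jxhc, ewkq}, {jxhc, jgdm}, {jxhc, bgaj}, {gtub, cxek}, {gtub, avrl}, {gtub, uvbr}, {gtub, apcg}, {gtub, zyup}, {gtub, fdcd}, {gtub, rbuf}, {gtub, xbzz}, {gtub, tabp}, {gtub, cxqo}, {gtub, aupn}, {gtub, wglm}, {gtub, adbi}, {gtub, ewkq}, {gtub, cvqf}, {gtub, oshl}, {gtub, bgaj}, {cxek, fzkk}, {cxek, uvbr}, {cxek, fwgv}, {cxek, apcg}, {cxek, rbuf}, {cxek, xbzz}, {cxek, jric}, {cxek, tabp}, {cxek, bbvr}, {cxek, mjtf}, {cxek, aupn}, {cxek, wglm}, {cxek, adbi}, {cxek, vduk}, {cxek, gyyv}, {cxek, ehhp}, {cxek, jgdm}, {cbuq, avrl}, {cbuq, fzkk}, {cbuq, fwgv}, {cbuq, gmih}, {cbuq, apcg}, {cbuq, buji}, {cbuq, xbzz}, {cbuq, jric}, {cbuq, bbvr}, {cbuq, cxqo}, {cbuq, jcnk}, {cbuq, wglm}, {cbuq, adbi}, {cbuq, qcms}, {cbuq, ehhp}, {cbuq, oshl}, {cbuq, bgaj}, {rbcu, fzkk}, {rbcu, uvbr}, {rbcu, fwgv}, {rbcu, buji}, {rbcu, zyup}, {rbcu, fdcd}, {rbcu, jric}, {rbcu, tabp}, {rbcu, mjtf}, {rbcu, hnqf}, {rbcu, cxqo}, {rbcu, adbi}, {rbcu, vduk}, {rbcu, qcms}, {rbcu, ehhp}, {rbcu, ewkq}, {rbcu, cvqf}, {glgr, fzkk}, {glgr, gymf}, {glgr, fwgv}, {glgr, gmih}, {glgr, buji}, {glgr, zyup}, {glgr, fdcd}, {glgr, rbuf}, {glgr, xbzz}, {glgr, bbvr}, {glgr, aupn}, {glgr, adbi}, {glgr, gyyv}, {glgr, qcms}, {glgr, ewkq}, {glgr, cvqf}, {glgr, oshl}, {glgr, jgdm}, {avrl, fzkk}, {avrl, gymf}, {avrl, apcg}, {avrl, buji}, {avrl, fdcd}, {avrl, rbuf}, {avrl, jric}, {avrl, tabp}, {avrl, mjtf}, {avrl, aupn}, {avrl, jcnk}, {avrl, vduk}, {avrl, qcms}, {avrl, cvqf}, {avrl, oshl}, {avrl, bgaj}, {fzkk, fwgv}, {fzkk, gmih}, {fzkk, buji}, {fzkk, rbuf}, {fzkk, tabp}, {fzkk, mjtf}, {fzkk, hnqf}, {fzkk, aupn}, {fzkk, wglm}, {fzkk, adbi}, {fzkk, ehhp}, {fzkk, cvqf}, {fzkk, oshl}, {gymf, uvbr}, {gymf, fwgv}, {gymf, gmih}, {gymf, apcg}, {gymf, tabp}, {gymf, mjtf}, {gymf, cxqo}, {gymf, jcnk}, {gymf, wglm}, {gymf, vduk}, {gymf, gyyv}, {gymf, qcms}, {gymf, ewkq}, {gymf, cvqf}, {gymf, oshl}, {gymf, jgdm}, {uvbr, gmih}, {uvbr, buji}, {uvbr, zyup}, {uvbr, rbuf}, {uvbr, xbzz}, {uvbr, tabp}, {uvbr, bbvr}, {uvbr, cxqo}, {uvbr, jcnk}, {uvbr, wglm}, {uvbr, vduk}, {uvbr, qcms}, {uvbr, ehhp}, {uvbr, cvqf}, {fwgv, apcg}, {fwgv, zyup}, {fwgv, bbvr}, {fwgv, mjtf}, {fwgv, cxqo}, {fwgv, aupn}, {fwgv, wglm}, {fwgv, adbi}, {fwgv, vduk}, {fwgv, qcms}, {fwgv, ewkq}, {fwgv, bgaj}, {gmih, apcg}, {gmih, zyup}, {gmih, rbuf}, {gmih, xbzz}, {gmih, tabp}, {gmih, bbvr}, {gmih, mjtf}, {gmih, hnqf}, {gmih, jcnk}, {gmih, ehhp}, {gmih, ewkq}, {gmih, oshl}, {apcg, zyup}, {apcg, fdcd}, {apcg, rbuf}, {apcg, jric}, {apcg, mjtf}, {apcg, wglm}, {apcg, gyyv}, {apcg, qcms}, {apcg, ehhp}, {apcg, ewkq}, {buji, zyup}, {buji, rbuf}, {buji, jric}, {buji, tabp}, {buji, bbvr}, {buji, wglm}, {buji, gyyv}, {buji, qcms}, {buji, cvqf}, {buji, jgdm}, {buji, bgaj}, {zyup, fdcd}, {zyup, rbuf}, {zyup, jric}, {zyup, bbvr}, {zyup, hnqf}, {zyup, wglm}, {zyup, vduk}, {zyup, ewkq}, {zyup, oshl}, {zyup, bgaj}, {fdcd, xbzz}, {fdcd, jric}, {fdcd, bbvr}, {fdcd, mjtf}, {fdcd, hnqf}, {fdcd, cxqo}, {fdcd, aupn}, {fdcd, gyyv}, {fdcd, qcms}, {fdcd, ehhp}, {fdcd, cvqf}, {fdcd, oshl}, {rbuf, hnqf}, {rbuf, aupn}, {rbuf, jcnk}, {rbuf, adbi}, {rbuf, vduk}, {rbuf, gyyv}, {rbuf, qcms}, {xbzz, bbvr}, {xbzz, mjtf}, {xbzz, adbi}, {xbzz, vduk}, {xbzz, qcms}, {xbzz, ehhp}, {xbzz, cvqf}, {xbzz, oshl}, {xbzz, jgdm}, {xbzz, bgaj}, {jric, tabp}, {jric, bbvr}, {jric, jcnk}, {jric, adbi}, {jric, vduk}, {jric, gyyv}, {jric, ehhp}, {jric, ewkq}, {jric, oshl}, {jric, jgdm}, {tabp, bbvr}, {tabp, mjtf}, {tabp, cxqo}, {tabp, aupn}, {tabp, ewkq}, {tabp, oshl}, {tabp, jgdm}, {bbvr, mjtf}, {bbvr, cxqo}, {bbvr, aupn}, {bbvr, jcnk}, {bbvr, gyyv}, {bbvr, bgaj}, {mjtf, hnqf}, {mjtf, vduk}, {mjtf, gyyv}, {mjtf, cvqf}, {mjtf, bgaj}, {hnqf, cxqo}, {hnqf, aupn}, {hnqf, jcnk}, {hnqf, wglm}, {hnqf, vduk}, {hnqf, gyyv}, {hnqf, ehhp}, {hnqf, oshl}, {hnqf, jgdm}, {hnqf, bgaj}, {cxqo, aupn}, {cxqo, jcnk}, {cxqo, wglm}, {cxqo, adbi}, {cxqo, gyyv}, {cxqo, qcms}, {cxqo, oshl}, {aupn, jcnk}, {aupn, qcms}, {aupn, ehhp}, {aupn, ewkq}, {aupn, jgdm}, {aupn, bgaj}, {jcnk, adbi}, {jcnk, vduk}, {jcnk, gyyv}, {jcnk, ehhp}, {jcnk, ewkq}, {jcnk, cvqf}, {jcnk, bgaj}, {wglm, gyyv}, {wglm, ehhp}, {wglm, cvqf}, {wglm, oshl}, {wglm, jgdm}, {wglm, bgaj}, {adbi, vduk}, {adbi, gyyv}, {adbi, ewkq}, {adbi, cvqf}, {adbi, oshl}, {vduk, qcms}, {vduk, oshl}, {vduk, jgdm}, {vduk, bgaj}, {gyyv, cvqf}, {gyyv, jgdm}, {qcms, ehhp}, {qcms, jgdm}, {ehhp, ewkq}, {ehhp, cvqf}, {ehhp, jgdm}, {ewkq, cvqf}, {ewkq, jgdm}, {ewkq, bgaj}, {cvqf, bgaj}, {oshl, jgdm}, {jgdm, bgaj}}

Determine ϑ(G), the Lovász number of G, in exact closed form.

Vertex glgr has 18 neighbors: fzkk, gymf, fwgv, gmih, buji, zyup, fdcd, rbuf, xbzz, bbvr, aupn, adbi, gyyv, qcms, ewkq, cvqf, oshl, jgdm.
N(gmih) = {jxhc, cbuq, glgr, fzkk, gymf, uvbr, apcg, zyup, rbuf, xbzz, tabp, bbvr, mjtf, hnqf, jcnk, ehhp, ewkq, oshl}, |N(gmih)| = 18.
Vertex uvbr has 18 neighbors: gtub, cxek, rbcu, gymf, gmih, buji, zyup, rbuf, xbzz, tabp, bbvr, cxqo, jcnk, wglm, vduk, qcms, ehhp, cvqf.
deg(tabp) = 18; N(tabp) = {jxhc, gtub, cxek, rbcu, avrl, fzkk, gymf, uvbr, gmih, buji, jric, bbvr, mjtf, cxqo, aupn, ewkq, oshl, jgdm}.
Every vertex has degree 18 (N=37); SR(37,18,8,9) — a Paley graph.
A has 3 distinct eigenvalues ≈ [18.0, 2.54138, -3.54138].
With N=37: ϑ(G) = 37·(-(-sqrt(37)/2 - 1/2))/(18−(-sqrt(37)/2 - 1/2)) = sqrt(37).
ϑ(G) ≈ 6.08276.

sqrt(37)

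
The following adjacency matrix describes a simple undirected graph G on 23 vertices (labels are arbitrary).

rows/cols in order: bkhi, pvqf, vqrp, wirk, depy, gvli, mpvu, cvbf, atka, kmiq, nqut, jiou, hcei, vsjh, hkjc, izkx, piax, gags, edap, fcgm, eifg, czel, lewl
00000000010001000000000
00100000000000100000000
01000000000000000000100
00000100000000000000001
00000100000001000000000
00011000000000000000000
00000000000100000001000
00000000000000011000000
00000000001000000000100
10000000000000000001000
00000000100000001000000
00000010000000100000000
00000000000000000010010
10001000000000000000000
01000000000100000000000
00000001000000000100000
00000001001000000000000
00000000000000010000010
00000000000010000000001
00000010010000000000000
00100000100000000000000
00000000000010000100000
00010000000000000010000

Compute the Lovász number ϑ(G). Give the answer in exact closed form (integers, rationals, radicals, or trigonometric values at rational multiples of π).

23*cos(pi/23)/(cos(pi/23) + 1)

deg(gags) = 2; N(gags) = {izkx, czel}.
Vertex gvli has 2 neighbors: wirk, depy.
N(piax) = {cvbf, nqut}, |N(piax)| = 2.
deg(vqrp) = 2; N(vqrp) = {pvqf, eifg}.
G on 23 vertices is 2-regular; connected 2-regular on 23 ⇒ C_{23}.
Distinct eigenvalues (to 3 d.p.): [2.0, 1.926, 1.709, 1.365, 0.92, 0.407, -0.136, -0.67, -1.153, -1.551, -1.834, -1.981].
Lovász (edge-transitive): ϑ = −23·(-2*cos(pi/23))/((2)−(-2*cos(pi/23))) = 23*cos(pi/23)/(cos(pi/23) + 1).
= 11.4461936… (decimal).
Lovász sandwich 11 ≤ 23*cos(pi/23)/(cos(pi/23) + 1) ≤ 12: both strict.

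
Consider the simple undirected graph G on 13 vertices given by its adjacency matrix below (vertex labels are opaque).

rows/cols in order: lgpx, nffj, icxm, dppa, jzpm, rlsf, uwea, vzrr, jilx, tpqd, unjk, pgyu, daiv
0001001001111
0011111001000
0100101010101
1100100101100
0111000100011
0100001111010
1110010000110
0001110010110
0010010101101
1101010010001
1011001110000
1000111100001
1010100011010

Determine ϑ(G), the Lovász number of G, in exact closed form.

deg(pgyu) = 6; N(pgyu) = {lgpx, jzpm, rlsf, uwea, vzrr, daiv}.
N(lgpx) = {dppa, uwea, tpqd, unjk, pgyu, daiv}, |N(lgpx)| = 6.
Vertex dppa has 6 neighbors: lgpx, nffj, jzpm, vzrr, tpqd, unjk.
Vertex nffj has 6 neighbors: icxm, dppa, jzpm, rlsf, uwea, tpqd.
Regular of degree 6 on 13 vertices: Paley(13): SR with (k,λ,μ)=(6,2,3).
A has 3 distinct eigenvalues ≈ [6.0, 1.3028, -2.3028].
−13·(-sqrt(13)/2 - 1/2) / ((6)−(-sqrt(13)/2 - 1/2)) = sqrt(13) = ϑ(G).
≈ 3.60555 (to 5 d.p.).

sqrt(13)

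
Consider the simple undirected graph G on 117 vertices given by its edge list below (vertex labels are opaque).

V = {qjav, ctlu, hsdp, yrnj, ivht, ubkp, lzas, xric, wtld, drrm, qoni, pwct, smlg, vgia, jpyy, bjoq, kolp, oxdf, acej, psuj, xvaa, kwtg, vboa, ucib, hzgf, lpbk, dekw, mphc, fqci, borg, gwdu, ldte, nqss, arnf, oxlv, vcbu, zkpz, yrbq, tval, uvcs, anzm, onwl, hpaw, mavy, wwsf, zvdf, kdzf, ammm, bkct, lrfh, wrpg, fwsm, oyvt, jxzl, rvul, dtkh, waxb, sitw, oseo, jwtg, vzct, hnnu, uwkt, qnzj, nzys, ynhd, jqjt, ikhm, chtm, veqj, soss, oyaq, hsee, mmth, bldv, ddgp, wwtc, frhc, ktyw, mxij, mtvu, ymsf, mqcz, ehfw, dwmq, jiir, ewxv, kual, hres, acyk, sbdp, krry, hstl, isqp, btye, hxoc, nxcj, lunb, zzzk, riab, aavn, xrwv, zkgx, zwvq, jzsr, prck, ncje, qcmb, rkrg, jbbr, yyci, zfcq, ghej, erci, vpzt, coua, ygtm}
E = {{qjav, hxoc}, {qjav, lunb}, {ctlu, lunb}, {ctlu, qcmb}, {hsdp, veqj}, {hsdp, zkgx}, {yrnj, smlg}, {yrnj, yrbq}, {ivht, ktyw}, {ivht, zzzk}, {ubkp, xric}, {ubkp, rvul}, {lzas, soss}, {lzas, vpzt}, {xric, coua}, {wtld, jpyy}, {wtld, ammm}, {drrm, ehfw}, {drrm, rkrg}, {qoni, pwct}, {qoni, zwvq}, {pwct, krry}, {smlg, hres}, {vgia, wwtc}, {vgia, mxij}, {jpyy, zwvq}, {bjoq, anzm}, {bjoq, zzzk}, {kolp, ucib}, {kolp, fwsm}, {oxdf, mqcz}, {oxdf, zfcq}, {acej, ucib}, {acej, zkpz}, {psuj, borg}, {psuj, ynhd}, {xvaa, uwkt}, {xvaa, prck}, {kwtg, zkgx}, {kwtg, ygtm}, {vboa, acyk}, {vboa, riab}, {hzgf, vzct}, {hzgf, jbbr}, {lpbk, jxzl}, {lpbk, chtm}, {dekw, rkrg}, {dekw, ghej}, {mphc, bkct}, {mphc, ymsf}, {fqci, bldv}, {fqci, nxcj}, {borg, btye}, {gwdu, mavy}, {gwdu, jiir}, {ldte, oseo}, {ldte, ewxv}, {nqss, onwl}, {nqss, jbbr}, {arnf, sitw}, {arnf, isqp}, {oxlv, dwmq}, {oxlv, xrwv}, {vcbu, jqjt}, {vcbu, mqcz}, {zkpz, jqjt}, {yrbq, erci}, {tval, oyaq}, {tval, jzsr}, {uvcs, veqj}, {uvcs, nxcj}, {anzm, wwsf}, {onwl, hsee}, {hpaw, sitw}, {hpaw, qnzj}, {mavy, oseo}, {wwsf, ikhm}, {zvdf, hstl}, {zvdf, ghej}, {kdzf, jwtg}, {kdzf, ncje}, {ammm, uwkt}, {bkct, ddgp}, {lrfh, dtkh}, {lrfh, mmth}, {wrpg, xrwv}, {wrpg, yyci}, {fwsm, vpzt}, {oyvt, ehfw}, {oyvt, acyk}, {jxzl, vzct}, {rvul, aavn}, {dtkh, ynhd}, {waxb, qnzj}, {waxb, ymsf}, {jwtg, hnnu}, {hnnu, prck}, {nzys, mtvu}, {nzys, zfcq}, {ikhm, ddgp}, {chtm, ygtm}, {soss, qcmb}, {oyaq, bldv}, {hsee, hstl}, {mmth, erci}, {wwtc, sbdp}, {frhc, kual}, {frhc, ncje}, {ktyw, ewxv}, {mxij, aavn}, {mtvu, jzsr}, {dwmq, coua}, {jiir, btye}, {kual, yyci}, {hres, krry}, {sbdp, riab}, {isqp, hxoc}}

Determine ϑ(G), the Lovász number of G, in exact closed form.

deg(lzas) = 2; N(lzas) = {soss, vpzt}.
N(bjoq) = {anzm, zzzk}, |N(bjoq)| = 2.
Vertex wwsf has 2 neighbors: anzm, ikhm.
Vertex uwkt has 2 neighbors: xvaa, ammm.
Regular of degree 2 on 117 vertices: connected 2-regular on 117 ⇒ C_{117}.
The 59 distinct eigenvalues: [2.0, 1.99712, 1.98848, 1.9741, 1.95403, 1.92833, 1.89707, 1.86034, 1.81825, 1.77091, 1.71847, 1.66107, 1.59889, 1.53209, 1.46087, 1.38545, 1.30603, 1.22284, 1.13613, 1.04614, 0.95314, 0.85739, 0.75916, 0.65875, 0.55643, 0.45252, 0.3473, 0.24107, 0.13416, 0.02685, -0.08053, -0.18768, -0.29429, -0.40005, -0.50466, -0.60781, -0.70921, -0.80856, -0.90559, -1.0, -1.09153, -1.17991, -1.26489, -1.34622, -1.42367, -1.49702, -1.56605, -1.63057, -1.69038, -1.74532, -1.79523, -1.83996, -1.87939, -1.91339, -1.94188, -1.96478, -1.982, -1.99351, -1.99928].
−117·(-2*cos(pi/117)) / ((2)−(-2*cos(pi/117))) = 117*cos(pi/117)/(cos(pi/117) + 1) = ϑ(G).
= 58.4895… (decimal).
Lovász sandwich 58 ≤ 117*cos(pi/117)/(cos(pi/117) + 1) ≤ 59: both strict.

117*cos(pi/117)/(cos(pi/117) + 1)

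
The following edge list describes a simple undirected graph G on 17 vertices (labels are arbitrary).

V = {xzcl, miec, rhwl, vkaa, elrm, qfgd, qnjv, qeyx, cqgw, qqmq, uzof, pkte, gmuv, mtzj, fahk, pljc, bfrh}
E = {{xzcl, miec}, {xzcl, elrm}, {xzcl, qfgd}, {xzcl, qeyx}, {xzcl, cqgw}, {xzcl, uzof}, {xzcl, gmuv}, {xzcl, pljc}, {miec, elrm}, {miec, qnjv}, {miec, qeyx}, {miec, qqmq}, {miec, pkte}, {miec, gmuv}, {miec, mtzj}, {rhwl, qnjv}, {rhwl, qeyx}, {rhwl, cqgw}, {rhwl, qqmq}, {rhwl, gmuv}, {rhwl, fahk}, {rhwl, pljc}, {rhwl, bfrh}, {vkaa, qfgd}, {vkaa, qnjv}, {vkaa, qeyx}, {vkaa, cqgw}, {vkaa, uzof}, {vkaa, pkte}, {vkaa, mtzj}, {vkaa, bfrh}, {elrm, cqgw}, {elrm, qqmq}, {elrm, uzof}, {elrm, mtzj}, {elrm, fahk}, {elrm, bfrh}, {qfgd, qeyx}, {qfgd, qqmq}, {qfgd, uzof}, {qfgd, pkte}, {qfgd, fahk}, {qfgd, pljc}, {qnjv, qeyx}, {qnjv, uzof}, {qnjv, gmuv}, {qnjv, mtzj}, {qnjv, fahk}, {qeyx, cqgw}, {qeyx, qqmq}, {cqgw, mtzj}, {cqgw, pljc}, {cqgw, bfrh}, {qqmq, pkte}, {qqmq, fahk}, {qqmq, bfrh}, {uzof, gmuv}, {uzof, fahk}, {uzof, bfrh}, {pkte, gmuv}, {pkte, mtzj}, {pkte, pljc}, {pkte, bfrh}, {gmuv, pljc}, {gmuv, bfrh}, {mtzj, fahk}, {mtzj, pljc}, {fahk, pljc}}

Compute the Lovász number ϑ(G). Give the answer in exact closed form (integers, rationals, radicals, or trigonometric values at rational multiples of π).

sqrt(17)

N(qfgd) = {xzcl, vkaa, qeyx, qqmq, uzof, pkte, fahk, pljc}, |N(qfgd)| = 8.
deg(pljc) = 8; N(pljc) = {xzcl, rhwl, qfgd, cqgw, pkte, gmuv, mtzj, fahk}.
deg(cqgw) = 8; N(cqgw) = {xzcl, rhwl, vkaa, elrm, qeyx, mtzj, pljc, bfrh}.
deg(bfrh) = 8; N(bfrh) = {rhwl, vkaa, elrm, cqgw, qqmq, uzof, pkte, gmuv}.
17-vertex 8-regular graph: SR(17,8,3,4) — a Paley graph.
The 3 distinct eigenvalues: [8.0, 1.56155, -2.56155].
ϑ = −N·λ_min/(λ_max−λ_min) = −17·(-sqrt(17)/2 - 1/2)/(8−(-sqrt(17)/2 - 1/2)) = sqrt(17).
= 4.12310563… (decimal).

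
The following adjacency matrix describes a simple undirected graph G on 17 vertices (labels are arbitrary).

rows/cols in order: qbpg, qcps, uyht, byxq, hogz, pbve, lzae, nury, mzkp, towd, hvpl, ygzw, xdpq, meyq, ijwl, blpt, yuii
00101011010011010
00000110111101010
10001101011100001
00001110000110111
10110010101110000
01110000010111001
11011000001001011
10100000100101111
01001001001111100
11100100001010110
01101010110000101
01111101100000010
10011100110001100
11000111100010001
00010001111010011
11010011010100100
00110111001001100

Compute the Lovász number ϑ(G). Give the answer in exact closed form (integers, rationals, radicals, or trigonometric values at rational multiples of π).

sqrt(17)

deg(nury) = 8; N(nury) = {qbpg, uyht, mzkp, ygzw, meyq, ijwl, blpt, yuii}.
Vertex pbve has 8 neighbors: qcps, uyht, byxq, towd, ygzw, xdpq, meyq, yuii.
Vertex uyht has 8 neighbors: qbpg, hogz, pbve, nury, towd, hvpl, ygzw, yuii.
Vertex ijwl has 8 neighbors: byxq, nury, mzkp, towd, hvpl, xdpq, blpt, yuii.
17-vertex 8-regular graph: SR(17,8,3,4) — a Paley graph.
spec(A) ≈ [8.0, 1.562, -2.562] (distinct, 3 d.p.).
Lovász (edge-transitive): ϑ = −17·(-sqrt(17)/2 - 1/2)/((8)−(-sqrt(17)/2 - 1/2)) = sqrt(17).
ϑ(G) ≈ 4.123105626.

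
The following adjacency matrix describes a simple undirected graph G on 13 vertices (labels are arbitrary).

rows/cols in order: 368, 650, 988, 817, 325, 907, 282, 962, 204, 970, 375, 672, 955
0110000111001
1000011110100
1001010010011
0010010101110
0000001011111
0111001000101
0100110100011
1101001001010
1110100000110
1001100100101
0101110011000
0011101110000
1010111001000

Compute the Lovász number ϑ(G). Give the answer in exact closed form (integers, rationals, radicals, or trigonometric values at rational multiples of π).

N(962) = {368, 650, 817, 282, 970, 672}, |N(962)| = 6.
N(650) = {368, 907, 282, 962, 204, 375}, |N(650)| = 6.
N(375) = {650, 817, 325, 907, 204, 970}, |N(375)| = 6.
N(282) = {650, 325, 907, 962, 672, 955}, |N(282)| = 6.
Every vertex has degree 6 (N=13); SR(13,6,2,3) — a Paley graph.
The 3 distinct eigenvalues: [6.0, 1.303, -2.303].
−13·(-sqrt(13)/2 - 1/2) / ((6)−(-sqrt(13)/2 - 1/2)) = sqrt(13) = ϑ(G).
ϑ(G) ≈ 3.6055513.

sqrt(13)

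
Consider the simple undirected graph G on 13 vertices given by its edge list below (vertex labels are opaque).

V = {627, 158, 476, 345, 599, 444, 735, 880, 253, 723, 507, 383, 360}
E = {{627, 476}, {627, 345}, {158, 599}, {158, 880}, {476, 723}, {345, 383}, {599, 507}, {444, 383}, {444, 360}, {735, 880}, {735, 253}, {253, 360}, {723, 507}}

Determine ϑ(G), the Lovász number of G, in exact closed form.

Vertex 735 has 2 neighbors: 880, 253.
Vertex 158 has 2 neighbors: 599, 880.
N(880) = {158, 735}, |N(880)| = 2.
deg(444) = 2; N(444) = {383, 360}.
Regular of degree 2 on 13 vertices: connected 2-regular on 13 ⇒ C_{13}.
spec(A) ≈ [2.0, 1.7709, 1.1361, 0.2411, -0.7092, -1.497, -1.9419] (distinct, 4 d.p.).
λ_max=2, λ_min=-2*cos(pi/13); ϑ = −13·λ_min/(λ_max−λ_min) = 13*cos(pi/13)/(cos(pi/13) + 1).
ϑ(G) ≈ 6.4042.
Lovász sandwich 6 ≤ 13*cos(pi/13)/(cos(pi/13) + 1) ≤ 7: both strict.

13*cos(pi/13)/(cos(pi/13) + 1)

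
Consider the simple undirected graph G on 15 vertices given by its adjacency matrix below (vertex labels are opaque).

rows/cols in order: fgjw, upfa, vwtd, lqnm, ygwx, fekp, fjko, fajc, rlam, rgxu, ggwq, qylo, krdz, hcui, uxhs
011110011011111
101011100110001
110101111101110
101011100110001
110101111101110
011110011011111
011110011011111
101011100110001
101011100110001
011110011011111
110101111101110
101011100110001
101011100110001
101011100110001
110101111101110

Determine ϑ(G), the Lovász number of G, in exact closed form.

7

Vertex hcui has 8 neighbors: fgjw, vwtd, ygwx, fekp, fjko, rgxu, ggwq, uxhs.
deg(ygwx) = 11; N(ygwx) = {fgjw, upfa, lqnm, fekp, fjko, fajc, rlam, rgxu, qylo, krdz, hcui}.
deg(fajc) = 8; N(fajc) = {fgjw, vwtd, ygwx, fekp, fjko, rgxu, ggwq, uxhs}.
Vertex fjko has 11 neighbors: upfa, vwtd, lqnm, ygwx, fajc, rlam, ggwq, qylo, krdz, hcui, uxhs.
Complete 3-partite, parts [7, 4, 4]: perfect, ϑ = α = 7.
ϑ(G) ≈ 7.000000.
Sandwich: α(G)=7 ≤ ϑ(G)=7 ≤ χ(Ḡ)=7 (collapsed).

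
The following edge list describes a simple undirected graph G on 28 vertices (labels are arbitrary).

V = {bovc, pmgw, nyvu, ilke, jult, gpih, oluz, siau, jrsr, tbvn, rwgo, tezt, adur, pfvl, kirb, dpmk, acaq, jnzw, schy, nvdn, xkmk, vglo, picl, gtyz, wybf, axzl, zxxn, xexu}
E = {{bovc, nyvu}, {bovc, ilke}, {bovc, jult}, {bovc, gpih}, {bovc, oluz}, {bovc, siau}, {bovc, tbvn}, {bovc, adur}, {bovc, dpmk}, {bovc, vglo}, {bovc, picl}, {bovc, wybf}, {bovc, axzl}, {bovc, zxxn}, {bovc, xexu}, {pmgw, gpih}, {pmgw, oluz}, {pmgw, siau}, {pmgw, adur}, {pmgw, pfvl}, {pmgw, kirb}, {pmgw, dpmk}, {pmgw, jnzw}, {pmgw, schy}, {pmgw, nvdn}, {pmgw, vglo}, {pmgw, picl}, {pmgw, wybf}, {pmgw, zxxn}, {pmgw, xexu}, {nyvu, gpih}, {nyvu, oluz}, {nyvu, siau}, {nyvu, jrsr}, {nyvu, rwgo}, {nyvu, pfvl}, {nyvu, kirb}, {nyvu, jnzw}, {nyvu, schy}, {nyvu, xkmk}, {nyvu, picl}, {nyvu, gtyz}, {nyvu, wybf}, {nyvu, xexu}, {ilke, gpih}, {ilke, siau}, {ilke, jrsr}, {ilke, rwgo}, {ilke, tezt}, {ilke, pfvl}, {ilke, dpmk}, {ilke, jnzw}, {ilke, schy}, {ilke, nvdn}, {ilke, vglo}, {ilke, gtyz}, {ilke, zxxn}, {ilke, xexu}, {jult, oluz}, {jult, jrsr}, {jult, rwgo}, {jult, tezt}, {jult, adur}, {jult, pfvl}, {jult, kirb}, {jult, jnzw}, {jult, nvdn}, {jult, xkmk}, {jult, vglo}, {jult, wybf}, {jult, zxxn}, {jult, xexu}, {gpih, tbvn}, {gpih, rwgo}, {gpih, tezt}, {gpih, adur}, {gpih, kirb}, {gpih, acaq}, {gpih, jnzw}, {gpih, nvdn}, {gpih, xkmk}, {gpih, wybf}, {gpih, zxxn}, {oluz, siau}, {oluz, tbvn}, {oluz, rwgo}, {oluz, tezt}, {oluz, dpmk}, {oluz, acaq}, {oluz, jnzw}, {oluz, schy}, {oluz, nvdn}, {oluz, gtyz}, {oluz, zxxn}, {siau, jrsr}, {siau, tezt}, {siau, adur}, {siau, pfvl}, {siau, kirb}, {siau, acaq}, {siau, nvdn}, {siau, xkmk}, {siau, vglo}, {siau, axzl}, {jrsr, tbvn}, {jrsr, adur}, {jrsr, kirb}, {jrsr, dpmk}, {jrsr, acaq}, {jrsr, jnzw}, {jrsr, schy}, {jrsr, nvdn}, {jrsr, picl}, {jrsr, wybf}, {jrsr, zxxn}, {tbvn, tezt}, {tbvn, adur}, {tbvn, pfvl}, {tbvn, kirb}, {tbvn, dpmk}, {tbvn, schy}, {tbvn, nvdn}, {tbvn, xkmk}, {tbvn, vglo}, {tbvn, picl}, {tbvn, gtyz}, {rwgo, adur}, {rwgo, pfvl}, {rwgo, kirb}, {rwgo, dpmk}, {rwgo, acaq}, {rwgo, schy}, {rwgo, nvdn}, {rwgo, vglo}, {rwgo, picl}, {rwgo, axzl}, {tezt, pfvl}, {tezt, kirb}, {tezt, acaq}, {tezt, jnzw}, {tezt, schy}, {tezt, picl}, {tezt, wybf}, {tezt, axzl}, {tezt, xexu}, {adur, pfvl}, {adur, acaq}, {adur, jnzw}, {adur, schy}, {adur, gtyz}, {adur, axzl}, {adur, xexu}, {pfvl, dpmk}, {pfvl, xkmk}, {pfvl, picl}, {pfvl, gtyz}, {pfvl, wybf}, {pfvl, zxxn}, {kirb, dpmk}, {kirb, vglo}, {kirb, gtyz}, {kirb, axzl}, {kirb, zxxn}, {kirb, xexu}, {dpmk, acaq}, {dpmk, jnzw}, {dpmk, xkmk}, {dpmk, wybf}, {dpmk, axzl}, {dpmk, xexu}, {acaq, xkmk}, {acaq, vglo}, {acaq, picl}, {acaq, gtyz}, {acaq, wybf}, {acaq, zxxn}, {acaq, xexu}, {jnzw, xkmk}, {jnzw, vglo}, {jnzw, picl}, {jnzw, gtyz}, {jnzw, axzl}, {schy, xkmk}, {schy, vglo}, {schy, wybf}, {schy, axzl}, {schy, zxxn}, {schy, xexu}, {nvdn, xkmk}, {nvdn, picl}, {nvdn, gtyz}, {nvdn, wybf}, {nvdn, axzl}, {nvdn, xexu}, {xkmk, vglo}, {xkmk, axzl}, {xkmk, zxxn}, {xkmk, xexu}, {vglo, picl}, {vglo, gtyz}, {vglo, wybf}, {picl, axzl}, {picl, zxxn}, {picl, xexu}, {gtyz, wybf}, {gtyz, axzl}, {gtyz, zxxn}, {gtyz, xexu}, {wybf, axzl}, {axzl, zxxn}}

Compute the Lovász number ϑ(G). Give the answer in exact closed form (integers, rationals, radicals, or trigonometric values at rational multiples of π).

7

N(xexu) = {bovc, pmgw, nyvu, ilke, jult, tezt, adur, kirb, dpmk, acaq, schy, nvdn, xkmk, picl, gtyz}, |N(xexu)| = 15.
deg(tezt) = 15; N(tezt) = {ilke, jult, gpih, oluz, siau, tbvn, pfvl, kirb, acaq, jnzw, schy, picl, wybf, axzl, xexu}.
Vertex xkmk has 15 neighbors: nyvu, jult, gpih, siau, tbvn, pfvl, dpmk, acaq, jnzw, schy, nvdn, vglo, axzl, zxxn, xexu.
Vertex kirb has 15 neighbors: pmgw, nyvu, jult, gpih, siau, jrsr, tbvn, rwgo, tezt, dpmk, vglo, gtyz, axzl, zxxn, xexu.
deg(v) = 15 for all v (|V|=28); Kneser-type, 2-subsets of [8].
Distinct eigenvalues (to 5 d.p.): [15.0, 1.0, -5.0].
With N=28: ϑ(G) = 28·(-1*(-5))/(15−(-5)) = 7.
= 7.00000… (decimal).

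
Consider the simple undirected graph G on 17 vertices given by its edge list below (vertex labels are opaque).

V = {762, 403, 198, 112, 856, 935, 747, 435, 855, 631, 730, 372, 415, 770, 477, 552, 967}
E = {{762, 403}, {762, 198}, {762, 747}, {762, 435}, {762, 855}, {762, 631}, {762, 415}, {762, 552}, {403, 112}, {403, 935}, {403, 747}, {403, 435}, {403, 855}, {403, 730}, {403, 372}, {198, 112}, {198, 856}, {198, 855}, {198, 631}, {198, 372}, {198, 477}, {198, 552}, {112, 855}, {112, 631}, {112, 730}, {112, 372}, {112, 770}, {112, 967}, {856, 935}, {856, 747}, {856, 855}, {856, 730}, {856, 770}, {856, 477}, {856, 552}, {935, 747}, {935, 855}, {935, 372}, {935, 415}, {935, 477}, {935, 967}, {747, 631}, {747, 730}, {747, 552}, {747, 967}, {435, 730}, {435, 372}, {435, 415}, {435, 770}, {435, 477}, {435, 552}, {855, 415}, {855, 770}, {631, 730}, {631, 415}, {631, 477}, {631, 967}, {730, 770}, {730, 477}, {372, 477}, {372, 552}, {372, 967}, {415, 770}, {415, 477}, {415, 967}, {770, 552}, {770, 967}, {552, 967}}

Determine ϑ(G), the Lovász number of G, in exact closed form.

Vertex 855 has 8 neighbors: 762, 403, 198, 112, 856, 935, 415, 770.
Vertex 770 has 8 neighbors: 112, 856, 435, 855, 730, 415, 552, 967.
N(967) = {112, 935, 747, 631, 372, 415, 770, 552}, |N(967)| = 8.
deg(762) = 8; N(762) = {403, 198, 747, 435, 855, 631, 415, 552}.
17-vertex 8-regular graph: strongly regular (17,8,3,4).
Distinct eigenvalues (to 4 d.p.): [8.0, 1.5616, -2.5616].
λ_max=8, λ_min=-sqrt(17)/2 - 1/2; ϑ = −17·λ_min/(λ_max−λ_min) = sqrt(17).
ϑ(G) ≈ 4.1231056.

sqrt(17)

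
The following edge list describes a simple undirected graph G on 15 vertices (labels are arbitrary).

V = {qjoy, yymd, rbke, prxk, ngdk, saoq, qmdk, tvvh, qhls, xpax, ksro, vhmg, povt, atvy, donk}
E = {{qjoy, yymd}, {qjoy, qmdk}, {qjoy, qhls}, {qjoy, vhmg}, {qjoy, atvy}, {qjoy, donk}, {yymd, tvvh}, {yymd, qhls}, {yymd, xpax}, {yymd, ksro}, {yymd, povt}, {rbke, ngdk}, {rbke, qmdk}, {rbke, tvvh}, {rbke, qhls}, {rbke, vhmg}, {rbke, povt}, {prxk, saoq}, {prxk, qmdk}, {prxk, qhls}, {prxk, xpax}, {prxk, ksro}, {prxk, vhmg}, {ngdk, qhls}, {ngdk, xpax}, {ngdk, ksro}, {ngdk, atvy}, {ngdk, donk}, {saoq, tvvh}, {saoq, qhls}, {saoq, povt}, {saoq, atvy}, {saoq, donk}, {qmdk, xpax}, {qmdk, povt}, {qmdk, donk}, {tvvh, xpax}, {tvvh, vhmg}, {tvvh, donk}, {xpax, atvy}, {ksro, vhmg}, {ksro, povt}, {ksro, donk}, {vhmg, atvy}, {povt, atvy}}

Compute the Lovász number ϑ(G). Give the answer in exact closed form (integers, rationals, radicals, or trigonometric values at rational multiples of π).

Vertex rbke has 6 neighbors: ngdk, qmdk, tvvh, qhls, vhmg, povt.
Vertex atvy has 6 neighbors: qjoy, ngdk, saoq, xpax, vhmg, povt.
N(qjoy) = {yymd, qmdk, qhls, vhmg, atvy, donk}, |N(qjoy)| = 6.
Vertex tvvh has 6 neighbors: yymd, rbke, saoq, xpax, vhmg, donk.
Regular of degree 6 on 15 vertices: Kneser K(6,2) on C(6,2)=15 vertices.
spec(A) ≈ [6.0, 1.0, -3.0] (distinct, 5 d.p.).
−15·(-3) / ((6)−(-3)) = 5 = ϑ(G).
Numerically 5.0000.

5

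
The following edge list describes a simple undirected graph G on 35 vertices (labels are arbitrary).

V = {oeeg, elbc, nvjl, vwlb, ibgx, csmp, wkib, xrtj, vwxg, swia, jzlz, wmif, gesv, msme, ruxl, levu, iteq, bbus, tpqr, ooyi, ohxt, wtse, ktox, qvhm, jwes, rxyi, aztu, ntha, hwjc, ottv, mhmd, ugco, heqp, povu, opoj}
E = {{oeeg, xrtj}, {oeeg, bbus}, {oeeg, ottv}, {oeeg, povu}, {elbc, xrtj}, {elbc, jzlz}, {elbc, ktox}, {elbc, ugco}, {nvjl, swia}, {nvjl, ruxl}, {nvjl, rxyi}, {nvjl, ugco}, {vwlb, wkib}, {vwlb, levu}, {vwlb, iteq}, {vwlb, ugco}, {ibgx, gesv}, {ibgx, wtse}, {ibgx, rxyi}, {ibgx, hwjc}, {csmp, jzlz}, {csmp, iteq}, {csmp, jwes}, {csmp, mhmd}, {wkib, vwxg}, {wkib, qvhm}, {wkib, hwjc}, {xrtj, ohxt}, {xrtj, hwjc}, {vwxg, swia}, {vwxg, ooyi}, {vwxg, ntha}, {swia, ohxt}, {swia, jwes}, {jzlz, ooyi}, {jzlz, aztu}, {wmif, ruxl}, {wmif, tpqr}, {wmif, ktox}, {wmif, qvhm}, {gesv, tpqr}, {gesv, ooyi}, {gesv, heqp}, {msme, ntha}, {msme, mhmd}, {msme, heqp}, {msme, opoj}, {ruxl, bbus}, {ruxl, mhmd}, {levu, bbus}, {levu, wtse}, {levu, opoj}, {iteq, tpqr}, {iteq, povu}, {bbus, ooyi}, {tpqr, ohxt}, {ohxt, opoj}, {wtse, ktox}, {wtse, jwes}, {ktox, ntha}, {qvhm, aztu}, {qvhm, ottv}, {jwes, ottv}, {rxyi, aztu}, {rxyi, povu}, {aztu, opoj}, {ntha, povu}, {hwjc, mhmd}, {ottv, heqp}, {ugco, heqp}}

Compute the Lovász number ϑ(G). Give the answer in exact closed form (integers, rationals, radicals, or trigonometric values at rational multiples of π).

15

deg(heqp) = 4; N(heqp) = {gesv, msme, ottv, ugco}.
Vertex ruxl has 4 neighbors: nvjl, wmif, bbus, mhmd.
N(jzlz) = {elbc, csmp, ooyi, aztu}, |N(jzlz)| = 4.
N(povu) = {oeeg, iteq, rxyi, ntha}, |N(povu)| = 4.
Every vertex has degree 4 (N=35); Kneser-type, 3-subsets of [7].
spec(A) ≈ [4.0, 2.0, -1.0, -3.0] (distinct, 6 d.p.).
λ_max=4, λ_min=-3; ϑ = −35·λ_min/(λ_max−λ_min) = 15.
≈ 15.000000 (to 6 d.p.).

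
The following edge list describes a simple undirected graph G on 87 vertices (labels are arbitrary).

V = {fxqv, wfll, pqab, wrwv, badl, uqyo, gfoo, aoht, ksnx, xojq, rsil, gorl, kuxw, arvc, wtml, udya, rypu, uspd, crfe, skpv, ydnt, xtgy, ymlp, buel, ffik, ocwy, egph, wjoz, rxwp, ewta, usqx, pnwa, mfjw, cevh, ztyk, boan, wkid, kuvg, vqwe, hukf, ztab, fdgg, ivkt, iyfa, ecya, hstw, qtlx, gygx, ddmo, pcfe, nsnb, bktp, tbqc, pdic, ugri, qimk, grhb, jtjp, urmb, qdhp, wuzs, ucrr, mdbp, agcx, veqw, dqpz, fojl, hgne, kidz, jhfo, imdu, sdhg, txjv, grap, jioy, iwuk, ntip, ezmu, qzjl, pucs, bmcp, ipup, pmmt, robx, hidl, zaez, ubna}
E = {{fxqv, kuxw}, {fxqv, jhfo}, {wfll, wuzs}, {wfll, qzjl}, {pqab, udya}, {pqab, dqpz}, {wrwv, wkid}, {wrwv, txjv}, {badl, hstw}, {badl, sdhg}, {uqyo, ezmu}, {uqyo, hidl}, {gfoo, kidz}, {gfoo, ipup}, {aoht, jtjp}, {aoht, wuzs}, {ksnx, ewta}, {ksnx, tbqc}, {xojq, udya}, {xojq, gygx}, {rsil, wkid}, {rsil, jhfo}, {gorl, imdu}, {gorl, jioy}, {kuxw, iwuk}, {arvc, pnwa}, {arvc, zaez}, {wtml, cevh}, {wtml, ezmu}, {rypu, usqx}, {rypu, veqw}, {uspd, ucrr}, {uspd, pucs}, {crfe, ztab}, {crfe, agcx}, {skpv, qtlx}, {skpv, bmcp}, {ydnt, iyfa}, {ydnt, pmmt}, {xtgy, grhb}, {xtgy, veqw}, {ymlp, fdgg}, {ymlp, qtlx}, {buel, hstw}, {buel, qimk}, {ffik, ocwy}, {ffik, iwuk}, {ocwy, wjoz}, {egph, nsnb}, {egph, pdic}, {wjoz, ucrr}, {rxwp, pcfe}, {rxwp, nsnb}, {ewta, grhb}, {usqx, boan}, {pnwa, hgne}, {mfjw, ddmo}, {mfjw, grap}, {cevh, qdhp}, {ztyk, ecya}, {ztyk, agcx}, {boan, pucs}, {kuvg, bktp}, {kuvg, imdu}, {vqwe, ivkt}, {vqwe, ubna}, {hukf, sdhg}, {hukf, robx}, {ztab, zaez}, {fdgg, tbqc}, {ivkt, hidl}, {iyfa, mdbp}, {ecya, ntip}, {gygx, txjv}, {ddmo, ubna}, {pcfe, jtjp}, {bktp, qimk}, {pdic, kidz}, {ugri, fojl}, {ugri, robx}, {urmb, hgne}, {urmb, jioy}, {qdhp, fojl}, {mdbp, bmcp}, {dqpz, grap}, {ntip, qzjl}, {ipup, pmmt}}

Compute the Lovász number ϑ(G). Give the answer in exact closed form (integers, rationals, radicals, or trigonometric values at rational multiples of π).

87*cos(pi/87)/(cos(pi/87) + 1)

deg(fxqv) = 2; N(fxqv) = {kuxw, jhfo}.
deg(jtjp) = 2; N(jtjp) = {aoht, pcfe}.
N(kidz) = {gfoo, pdic}, |N(kidz)| = 2.
deg(mfjw) = 2; N(mfjw) = {ddmo, grap}.
Regular of degree 2 on 87 vertices: connected 2-regular on 87 ⇒ C_{87}.
spec(A) ≈ [2.0, 1.994786, 1.979173, 1.953241, 1.917126, 1.871016, 1.815151, 1.749823, 1.675372, 1.592186, 1.5007, 1.401389, 1.294773, 1.181406, 1.061879, 0.936817, 0.80687, 0.672717, 0.535057, 0.394607, 0.252099, 0.108278, -0.036108, -0.180306, -0.323564, -0.465135, -0.604281, -0.740276, -0.872412, -1.0, -1.122374, -1.238897, -1.34896, -1.451991, -1.547452, -1.634845, -1.713714, -1.78365, -1.844286, -1.895306, -1.936446, -1.96749, -1.988276, -1.998696] (distinct, 6 d.p.).
λ_max=2, λ_min=-2*cos(pi/87); ϑ = −87·λ_min/(λ_max−λ_min) = 87*cos(pi/87)/(cos(pi/87) + 1).
≈ 43.485816452 (to 9 d.p.).
α=43, χ(Ḡ)=44; ϑ=87*cos(pi/87)/(cos(pi/87) + 1) lies between (both strict).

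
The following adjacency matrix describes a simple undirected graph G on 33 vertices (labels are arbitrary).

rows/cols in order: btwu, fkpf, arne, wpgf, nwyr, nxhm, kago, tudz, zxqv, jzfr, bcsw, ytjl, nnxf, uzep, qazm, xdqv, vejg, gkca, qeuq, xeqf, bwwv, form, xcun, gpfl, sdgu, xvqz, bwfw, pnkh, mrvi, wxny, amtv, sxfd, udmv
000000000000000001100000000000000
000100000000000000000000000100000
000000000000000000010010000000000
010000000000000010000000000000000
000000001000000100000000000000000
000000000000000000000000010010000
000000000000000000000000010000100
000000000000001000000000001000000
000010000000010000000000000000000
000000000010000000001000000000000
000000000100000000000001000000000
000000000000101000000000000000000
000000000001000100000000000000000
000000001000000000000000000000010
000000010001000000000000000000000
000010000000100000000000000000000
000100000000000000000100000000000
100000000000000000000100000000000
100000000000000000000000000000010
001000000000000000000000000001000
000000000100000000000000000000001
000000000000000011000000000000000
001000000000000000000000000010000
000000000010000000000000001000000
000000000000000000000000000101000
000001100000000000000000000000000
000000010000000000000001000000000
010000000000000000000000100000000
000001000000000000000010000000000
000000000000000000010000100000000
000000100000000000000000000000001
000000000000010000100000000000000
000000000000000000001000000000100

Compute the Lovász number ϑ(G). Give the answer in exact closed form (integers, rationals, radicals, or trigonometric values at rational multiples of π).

deg(wxny) = 2; N(wxny) = {xeqf, sdgu}.
deg(xdqv) = 2; N(xdqv) = {nwyr, nnxf}.
deg(zxqv) = 2; N(zxqv) = {nwyr, uzep}.
Vertex qazm has 2 neighbors: tudz, ytjl.
2-regular, N=33; a single 33-cycle (edge-transitive).
Distinct eigenvalues (to 5 d.p.): [2.0, 1.96386, 1.85674, 1.68251, 1.44747, 1.16011, 0.83083, 0.47152, 0.09516, -0.28463, -0.65414, -1.0, -1.30972, -1.57211, -1.77767, -1.91899, -1.99094].
−33·(-2*cos(pi/33)) / ((2)−(-2*cos(pi/33))) = 33*cos(pi/33)/(cos(pi/33) + 1) = ϑ(G).
Numerically 16.4625586.
Check 16 ≤ 33*cos(pi/33)/(cos(pi/33) + 1) ≤ 17: both strict.

33*cos(pi/33)/(cos(pi/33) + 1)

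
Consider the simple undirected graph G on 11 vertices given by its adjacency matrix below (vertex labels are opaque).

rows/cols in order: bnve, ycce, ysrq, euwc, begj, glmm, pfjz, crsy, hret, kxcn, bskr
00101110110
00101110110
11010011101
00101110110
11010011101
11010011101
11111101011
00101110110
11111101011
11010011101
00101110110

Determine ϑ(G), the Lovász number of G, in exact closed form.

N(bnve) = {ysrq, begj, glmm, pfjz, hret, kxcn}, |N(bnve)| = 6.
deg(glmm) = 7; N(glmm) = {bnve, ycce, euwc, pfjz, crsy, hret, bskr}.
N(crsy) = {ysrq, begj, glmm, pfjz, hret, kxcn}, |N(crsy)| = 6.
Vertex ysrq has 7 neighbors: bnve, ycce, euwc, pfjz, crsy, hret, bskr.
Complete multipartite on [5, 4, 2]: sandwich collapses at ϑ=5.
Numerically 5.00000.
Check 5 ≤ 5 ≤ 5: collapsed.

5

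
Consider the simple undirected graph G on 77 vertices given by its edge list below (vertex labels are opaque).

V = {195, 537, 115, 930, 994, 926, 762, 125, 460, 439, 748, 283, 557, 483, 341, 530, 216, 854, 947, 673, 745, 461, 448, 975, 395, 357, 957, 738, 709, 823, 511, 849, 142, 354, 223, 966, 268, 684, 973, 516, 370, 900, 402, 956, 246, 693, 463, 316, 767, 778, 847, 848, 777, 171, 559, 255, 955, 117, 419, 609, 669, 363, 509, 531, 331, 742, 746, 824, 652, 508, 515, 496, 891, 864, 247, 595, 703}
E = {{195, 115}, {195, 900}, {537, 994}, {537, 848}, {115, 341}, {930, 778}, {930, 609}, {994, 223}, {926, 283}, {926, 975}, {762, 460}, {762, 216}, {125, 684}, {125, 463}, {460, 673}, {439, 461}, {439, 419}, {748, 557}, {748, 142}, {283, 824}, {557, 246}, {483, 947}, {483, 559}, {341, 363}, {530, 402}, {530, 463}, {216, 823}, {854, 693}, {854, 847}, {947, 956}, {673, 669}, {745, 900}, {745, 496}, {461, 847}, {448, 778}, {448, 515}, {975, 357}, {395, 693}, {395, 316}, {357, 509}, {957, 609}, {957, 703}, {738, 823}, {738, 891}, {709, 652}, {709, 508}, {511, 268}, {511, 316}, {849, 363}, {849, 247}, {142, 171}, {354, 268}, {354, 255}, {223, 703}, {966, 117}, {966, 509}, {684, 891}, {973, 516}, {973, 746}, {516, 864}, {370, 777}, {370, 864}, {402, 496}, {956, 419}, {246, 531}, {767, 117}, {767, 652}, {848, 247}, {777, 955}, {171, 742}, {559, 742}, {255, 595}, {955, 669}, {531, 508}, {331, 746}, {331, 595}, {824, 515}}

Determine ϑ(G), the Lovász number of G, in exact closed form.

N(268) = {511, 354}, |N(268)| = 2.
Vertex 223 has 2 neighbors: 994, 703.
deg(125) = 2; N(125) = {684, 463}.
Vertex 684 has 2 neighbors: 125, 891.
G on 77 vertices is 2-regular; connected 2-regular on 77 ⇒ C_{77}.
A has 39 distinct eigenvalues ≈ [2.0, 1.993345, 1.973425, 1.940372, 1.894406, 1.835833, 1.765043, 1.682507, 1.588774, 1.484468, 1.370283, 1.24698, 1.115377, 0.976352, 0.83083, 0.679779, 0.524203, 0.36514, 0.203646, 0.040797, -0.122323, -0.28463, -0.445042, -0.602492, -0.755933, -0.904344, -1.046736, -1.182162, -1.309721, -1.428565, -1.537901, -1.637003, -1.725211, -1.801938, -1.866673, -1.918986, -1.958528, -1.985037, -1.998336].
ϑ = −N·λ_min/(λ_max−λ_min) = −77·(-2*cos(pi/77))/(2−(-2*cos(pi/77))) = 77*cos(pi/77)/(cos(pi/77) + 1).
= 38.483973469… (decimal).
38 ≤ 77*cos(pi/77)/(cos(pi/77) + 1) ≤ 39: both strict.

77*cos(pi/77)/(cos(pi/77) + 1)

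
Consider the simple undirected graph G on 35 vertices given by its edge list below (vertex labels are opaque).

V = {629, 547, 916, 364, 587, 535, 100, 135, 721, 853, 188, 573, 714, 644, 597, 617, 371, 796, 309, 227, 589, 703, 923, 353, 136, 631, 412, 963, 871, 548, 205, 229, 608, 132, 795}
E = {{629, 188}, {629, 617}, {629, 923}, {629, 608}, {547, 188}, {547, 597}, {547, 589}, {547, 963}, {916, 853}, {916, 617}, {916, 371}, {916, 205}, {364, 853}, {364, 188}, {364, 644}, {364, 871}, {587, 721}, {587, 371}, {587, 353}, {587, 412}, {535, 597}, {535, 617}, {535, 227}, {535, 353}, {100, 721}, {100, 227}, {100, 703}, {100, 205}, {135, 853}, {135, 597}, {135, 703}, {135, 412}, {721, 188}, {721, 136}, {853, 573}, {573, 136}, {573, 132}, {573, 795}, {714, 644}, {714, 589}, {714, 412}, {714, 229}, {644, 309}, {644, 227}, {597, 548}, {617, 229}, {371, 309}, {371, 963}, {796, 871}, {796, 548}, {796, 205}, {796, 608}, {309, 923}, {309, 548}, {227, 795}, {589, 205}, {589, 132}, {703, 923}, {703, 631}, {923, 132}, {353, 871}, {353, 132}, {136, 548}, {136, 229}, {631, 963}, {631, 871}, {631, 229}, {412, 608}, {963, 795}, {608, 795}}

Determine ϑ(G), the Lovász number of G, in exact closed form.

Vertex 547 has 4 neighbors: 188, 597, 589, 963.
Vertex 353 has 4 neighbors: 587, 535, 871, 132.
deg(587) = 4; N(587) = {721, 371, 353, 412}.
N(714) = {644, 589, 412, 229}, |N(714)| = 4.
G on 35 vertices is 4-regular; Kneser K(7,3) on C(7,3)=35 vertices.
The 4 distinct eigenvalues: [4.0, 2.0, -1.0, -3.0].
−35·(-3) / ((4)−(-3)) = 15 = ϑ(G).
= 15.0000… (decimal).

15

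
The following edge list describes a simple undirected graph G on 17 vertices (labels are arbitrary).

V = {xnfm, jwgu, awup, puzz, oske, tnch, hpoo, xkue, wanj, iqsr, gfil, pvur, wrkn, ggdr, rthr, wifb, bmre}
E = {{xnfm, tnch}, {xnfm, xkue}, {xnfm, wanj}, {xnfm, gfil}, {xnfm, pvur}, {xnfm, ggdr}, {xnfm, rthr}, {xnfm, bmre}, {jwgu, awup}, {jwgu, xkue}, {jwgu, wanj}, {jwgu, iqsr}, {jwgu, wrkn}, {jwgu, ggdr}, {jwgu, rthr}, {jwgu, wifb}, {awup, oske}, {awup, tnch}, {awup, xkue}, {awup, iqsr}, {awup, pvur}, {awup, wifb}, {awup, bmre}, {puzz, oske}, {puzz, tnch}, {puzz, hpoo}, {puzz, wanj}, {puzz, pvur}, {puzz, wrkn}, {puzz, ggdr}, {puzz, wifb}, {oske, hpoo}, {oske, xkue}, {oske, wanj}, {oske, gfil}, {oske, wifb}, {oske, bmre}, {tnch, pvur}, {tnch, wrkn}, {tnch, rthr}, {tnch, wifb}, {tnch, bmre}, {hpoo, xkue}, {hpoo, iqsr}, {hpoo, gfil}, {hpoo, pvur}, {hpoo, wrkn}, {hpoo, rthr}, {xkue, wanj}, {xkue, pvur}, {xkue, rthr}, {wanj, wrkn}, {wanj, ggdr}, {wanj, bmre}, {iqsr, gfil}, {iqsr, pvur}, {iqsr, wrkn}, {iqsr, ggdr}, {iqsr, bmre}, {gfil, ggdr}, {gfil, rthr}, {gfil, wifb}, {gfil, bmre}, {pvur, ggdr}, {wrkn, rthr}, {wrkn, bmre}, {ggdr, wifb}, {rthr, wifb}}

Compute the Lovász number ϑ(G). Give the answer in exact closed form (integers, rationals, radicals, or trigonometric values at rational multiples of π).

N(gfil) = {xnfm, oske, hpoo, iqsr, ggdr, rthr, wifb, bmre}, |N(gfil)| = 8.
Vertex jwgu has 8 neighbors: awup, xkue, wanj, iqsr, wrkn, ggdr, rthr, wifb.
deg(pvur) = 8; N(pvur) = {xnfm, awup, puzz, tnch, hpoo, xkue, iqsr, ggdr}.
deg(wifb) = 8; N(wifb) = {jwgu, awup, puzz, oske, tnch, gfil, ggdr, rthr}.
8-regular, N=17; SR(17,8,3,4) — a Paley graph.
Distinct eigenvalues (to 4 d.p.): [8.0, 1.5616, -2.5616].
−17·(-sqrt(17)/2 - 1/2) / ((8)−(-sqrt(17)/2 - 1/2)) = sqrt(17) = ϑ(G).
Numerically 4.1231056.

sqrt(17)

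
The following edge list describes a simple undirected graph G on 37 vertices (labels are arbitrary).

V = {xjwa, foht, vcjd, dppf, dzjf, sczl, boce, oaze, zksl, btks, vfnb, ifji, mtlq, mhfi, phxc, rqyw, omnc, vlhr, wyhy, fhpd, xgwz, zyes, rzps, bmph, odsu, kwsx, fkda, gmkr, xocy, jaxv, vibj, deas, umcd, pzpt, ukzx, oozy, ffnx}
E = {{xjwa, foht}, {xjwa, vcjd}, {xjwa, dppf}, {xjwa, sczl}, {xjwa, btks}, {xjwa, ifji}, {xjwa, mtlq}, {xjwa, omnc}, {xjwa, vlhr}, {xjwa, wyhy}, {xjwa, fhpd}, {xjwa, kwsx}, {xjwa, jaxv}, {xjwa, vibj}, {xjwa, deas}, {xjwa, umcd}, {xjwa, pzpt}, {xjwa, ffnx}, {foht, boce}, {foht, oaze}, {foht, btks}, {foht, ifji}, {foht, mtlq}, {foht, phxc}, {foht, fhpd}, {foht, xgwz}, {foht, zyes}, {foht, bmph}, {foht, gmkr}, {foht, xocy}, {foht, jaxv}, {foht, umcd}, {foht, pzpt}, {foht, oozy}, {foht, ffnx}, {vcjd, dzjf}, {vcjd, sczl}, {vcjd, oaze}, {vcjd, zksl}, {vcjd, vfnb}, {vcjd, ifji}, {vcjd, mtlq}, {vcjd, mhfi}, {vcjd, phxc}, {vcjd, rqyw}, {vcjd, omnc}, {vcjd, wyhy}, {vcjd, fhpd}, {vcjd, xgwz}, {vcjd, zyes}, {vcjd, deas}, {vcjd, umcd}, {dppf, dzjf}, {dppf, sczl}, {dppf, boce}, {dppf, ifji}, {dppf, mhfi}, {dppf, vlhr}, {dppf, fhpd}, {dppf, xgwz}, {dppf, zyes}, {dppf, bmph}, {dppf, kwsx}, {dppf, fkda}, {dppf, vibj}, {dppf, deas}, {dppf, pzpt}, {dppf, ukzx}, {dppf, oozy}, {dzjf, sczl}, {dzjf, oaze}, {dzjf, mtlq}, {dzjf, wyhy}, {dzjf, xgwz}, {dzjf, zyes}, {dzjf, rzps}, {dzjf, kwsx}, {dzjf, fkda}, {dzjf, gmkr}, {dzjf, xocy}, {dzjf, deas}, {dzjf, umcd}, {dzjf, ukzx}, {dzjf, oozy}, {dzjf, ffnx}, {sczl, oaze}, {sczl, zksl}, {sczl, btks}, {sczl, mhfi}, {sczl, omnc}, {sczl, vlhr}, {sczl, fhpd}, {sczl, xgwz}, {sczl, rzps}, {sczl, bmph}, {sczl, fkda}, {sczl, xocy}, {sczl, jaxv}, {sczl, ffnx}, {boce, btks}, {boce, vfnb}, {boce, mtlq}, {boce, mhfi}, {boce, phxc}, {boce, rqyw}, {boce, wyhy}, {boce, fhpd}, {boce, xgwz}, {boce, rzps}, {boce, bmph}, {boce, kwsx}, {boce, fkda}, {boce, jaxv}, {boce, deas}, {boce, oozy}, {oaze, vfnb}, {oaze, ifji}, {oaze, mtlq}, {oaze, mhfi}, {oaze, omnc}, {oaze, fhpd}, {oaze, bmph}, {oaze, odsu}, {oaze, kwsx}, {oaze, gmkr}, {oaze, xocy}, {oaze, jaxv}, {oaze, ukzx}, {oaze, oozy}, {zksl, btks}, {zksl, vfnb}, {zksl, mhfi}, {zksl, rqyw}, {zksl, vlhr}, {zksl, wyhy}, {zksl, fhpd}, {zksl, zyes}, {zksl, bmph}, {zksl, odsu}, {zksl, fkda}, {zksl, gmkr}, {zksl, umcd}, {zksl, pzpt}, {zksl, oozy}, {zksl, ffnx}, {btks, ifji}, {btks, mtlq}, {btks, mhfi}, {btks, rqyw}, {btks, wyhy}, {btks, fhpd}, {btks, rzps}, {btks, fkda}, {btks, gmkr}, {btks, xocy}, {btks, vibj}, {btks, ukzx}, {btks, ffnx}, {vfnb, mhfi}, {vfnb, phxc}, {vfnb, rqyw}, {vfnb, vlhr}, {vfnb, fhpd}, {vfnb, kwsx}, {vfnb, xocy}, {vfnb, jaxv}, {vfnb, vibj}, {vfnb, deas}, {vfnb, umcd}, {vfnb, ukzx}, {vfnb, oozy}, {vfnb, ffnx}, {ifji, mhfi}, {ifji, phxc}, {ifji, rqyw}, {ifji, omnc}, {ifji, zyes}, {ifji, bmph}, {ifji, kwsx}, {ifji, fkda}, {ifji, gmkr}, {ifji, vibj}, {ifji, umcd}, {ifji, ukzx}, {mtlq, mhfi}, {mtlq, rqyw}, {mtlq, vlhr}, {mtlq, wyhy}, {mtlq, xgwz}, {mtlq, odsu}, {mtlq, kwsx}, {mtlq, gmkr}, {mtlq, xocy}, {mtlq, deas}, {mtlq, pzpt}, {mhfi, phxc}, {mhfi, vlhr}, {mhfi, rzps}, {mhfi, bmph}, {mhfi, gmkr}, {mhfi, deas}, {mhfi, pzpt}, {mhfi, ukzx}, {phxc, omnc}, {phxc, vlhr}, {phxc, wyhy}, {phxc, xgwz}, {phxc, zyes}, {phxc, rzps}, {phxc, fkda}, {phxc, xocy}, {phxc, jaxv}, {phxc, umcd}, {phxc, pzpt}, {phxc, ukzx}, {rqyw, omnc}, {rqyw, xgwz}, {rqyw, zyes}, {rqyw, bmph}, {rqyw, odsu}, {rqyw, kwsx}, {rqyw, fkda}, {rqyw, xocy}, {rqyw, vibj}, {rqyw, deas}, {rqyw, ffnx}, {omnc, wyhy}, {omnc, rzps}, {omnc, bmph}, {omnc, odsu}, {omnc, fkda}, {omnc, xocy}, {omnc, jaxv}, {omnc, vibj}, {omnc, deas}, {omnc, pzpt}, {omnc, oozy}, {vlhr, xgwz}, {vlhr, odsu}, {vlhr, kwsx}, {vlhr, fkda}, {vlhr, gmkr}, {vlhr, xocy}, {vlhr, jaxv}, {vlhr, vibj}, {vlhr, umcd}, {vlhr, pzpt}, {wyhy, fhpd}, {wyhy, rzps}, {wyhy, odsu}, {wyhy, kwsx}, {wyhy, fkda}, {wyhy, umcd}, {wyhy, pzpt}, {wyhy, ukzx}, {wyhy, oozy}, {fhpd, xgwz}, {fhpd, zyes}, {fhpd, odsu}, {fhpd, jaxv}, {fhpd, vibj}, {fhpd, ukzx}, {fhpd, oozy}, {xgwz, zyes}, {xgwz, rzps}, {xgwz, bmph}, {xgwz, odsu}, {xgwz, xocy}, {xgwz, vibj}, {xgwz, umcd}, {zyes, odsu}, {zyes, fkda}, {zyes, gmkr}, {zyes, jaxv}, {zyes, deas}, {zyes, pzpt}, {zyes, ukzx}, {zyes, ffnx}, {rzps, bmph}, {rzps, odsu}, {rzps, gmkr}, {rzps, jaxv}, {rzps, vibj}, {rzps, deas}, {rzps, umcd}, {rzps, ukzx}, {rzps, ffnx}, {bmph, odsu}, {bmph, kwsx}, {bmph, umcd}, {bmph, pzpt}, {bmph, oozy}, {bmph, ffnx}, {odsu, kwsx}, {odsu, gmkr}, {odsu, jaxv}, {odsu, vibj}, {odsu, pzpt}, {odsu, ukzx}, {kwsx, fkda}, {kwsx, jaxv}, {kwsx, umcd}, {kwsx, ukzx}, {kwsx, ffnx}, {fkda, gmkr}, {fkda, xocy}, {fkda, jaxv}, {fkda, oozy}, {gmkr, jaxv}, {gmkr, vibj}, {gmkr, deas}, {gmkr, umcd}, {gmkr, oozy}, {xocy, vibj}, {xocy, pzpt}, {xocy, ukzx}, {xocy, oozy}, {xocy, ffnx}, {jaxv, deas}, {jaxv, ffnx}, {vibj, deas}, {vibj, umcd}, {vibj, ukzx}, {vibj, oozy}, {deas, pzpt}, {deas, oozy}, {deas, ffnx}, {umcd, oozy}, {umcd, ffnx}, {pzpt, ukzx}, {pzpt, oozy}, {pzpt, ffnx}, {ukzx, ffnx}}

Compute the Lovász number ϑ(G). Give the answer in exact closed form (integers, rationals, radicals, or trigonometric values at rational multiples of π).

Vertex sczl has 18 neighbors: xjwa, vcjd, dppf, dzjf, oaze, zksl, btks, mhfi, omnc, vlhr, fhpd, xgwz, rzps, bmph, fkda, xocy, jaxv, ffnx.
deg(zyes) = 18; N(zyes) = {foht, vcjd, dppf, dzjf, zksl, ifji, phxc, rqyw, fhpd, xgwz, odsu, fkda, gmkr, jaxv, deas, pzpt, ukzx, ffnx}.
Vertex mtlq has 18 neighbors: xjwa, foht, vcjd, dzjf, boce, oaze, btks, mhfi, rqyw, vlhr, wyhy, xgwz, odsu, kwsx, gmkr, xocy, deas, pzpt.
Vertex vfnb has 18 neighbors: vcjd, boce, oaze, zksl, mhfi, phxc, rqyw, vlhr, fhpd, kwsx, xocy, jaxv, vibj, deas, umcd, ukzx, oozy, ffnx.
18-regular, N=37; strongly regular (37,18,8,9).
Distinct eigenvalues (to 6 d.p.): [18.0, 2.541381, -3.541381].
ϑ = −N·λ_min/(λ_max−λ_min) = −37·(-sqrt(37)/2 - 1/2)/(18−(-sqrt(37)/2 - 1/2)) = sqrt(37).
ϑ(G) ≈ 6.082762530.

sqrt(37)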